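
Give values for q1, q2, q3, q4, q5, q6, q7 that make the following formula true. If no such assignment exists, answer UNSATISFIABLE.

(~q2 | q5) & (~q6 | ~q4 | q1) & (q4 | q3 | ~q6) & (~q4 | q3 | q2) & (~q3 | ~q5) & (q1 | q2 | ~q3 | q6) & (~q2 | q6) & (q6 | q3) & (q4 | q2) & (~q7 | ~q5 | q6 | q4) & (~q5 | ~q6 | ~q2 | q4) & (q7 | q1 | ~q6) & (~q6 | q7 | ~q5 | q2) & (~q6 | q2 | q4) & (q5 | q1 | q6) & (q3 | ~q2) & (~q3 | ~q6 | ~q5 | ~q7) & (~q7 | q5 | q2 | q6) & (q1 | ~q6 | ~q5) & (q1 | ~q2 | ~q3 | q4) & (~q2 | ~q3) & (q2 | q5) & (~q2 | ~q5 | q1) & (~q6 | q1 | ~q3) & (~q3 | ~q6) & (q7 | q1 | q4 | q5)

UNSATISFIABLE

Suppose q2 = 0.
From the singleton clause (q4), q4 = 1.
From the singleton clause (q3), q3 = 1.
From the singleton clause (~q5), q5 = 0.
Now (q5) is unsatisfied and unit — conflict.
That branch fails; take q2 = 1 instead.
From the singleton clause (q5), q5 = 1.
From the singleton clause (~q3), q3 = 0.
Now (q3) is unsatisfied and unit — conflict.
Both values of q2 lead to a conflict.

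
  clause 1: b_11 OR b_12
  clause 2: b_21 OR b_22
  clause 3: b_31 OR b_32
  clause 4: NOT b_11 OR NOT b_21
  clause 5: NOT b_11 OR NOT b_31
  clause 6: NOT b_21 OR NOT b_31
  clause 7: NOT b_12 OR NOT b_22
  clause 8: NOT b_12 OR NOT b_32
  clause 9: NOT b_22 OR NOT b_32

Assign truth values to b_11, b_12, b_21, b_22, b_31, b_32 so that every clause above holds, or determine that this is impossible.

Suppose b_11 = true.
Unit clause (NOT b_21) forces b_21 = false.
Unit clause (b_22) forces b_22 = true.
Unit clause (NOT b_31) forces b_31 = false.
Unit clause (b_32) forces b_32 = true.
That conflicts with the unit clause (NOT b_32).
That branch fails; take b_11 = false instead.
Unit clause (b_12) forces b_12 = true.
Unit clause (NOT b_22) forces b_22 = false.
Unit clause (b_21) forces b_21 = true.
Unit clause (NOT b_31) forces b_31 = false.
Unit clause (b_32) forces b_32 = true.
That conflicts with the unit clause (NOT b_32).
Neither b_11 = true nor b_11 = false works.

UNSATISFIABLE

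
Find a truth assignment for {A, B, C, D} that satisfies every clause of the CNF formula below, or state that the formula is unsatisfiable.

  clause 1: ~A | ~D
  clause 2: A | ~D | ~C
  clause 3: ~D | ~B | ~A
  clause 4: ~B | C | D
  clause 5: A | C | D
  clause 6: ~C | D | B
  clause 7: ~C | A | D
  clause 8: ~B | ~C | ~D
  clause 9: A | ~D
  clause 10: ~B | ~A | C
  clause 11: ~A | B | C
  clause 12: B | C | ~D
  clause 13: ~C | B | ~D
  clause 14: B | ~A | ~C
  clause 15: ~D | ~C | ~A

A: 1,  B: 1,  C: 1,  D: 0

Branch on A: set A = 1.
The clause (~D) is unit, so D = 0.
Branch on B: set B = 1.
The clause (C) is unit, so C = 1.
All clauses are satisfied.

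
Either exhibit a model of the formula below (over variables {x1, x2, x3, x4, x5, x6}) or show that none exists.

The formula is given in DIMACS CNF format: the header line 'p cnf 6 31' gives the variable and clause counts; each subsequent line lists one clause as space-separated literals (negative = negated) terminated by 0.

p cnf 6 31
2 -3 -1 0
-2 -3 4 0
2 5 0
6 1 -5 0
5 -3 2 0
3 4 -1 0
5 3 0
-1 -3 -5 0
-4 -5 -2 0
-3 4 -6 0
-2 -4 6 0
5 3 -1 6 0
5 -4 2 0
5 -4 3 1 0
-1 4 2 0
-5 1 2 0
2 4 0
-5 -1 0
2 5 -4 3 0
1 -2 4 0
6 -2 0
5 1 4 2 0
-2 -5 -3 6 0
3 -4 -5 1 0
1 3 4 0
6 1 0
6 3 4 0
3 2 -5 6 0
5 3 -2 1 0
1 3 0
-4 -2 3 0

Branch on x2: set x2 = True.
Unit clause (x6) forces x6 = True.
Branch on x3: set x3 = True.
Unit clause (x4) forces x4 = True.
Unit clause (¬x5) forces x5 = False.
No clause remains; x1 is free.

x1=True,  x2=True,  x3=True,  x4=True,  x5=False,  x6=True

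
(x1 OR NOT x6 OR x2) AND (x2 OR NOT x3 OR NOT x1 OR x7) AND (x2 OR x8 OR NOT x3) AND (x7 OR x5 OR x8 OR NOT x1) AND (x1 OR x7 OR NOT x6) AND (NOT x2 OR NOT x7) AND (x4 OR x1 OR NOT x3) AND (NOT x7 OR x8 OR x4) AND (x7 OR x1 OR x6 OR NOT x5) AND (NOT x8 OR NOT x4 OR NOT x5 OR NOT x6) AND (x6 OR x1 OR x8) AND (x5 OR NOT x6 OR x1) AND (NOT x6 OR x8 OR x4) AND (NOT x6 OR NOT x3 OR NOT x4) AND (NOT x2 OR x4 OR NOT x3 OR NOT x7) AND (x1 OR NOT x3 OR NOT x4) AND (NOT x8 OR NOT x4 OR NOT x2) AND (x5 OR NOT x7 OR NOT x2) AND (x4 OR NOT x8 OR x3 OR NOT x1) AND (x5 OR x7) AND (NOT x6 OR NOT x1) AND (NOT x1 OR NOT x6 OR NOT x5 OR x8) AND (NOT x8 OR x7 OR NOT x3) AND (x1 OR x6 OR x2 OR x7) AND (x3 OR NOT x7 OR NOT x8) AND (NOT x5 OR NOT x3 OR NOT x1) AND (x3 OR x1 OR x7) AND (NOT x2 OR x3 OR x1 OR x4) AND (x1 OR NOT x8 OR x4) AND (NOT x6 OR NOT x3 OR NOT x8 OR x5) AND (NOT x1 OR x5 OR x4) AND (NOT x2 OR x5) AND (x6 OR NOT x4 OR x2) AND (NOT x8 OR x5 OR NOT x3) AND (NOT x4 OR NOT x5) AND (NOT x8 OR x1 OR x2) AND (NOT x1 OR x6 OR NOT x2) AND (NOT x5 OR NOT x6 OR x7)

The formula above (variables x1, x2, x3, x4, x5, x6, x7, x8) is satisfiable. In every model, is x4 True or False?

False

Suppose x4 = true.
The clause (NOT x5) is unit, so x5 = false.
The clause (x7) is unit, so x7 = true.
The clause (NOT x2) is unit, so x2 = false.
The clause (x6) is unit, so x6 = true.
The clause (x1) is unit, so x1 = true.
But (NOT x1) is also a unit clause — contradiction.
So every satisfying assignment has x4 = False.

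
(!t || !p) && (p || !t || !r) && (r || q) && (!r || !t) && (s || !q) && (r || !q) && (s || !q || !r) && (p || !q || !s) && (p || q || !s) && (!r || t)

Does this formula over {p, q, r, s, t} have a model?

Case t = false:
From the singleton clause (!r), r = false.
From the singleton clause (q), q = true.
That conflicts with the unit clause (!q).
So t must be the other value — set t = true.
From the singleton clause (!p), p = false.
From the singleton clause (!r), r = false.
From the singleton clause (q), q = true.
That conflicts with the unit clause (!q).
Either choice for t ends in contradiction.
No assignment satisfies every clause.

Unsatisfiable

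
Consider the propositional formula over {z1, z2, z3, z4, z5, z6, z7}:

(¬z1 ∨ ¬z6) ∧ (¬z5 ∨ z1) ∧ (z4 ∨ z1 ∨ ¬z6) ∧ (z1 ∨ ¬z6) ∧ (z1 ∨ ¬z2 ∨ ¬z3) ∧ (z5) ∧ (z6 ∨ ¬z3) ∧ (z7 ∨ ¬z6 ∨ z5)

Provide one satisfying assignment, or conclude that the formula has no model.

z1: True, z2: False, z3: False, z4: True, z5: True, z6: False, z7: False

Unit clause (z5) forces z5 = True.
Unit clause (z1) forces z1 = True.
Unit clause (¬z6) forces z6 = False.
Unit clause (¬z3) forces z3 = False.
No clause remains; z2, z4, z7 are free.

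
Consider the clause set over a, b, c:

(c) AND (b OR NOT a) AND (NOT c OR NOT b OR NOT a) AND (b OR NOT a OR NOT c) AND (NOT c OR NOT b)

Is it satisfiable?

Unit clause (c) forces c = true.
Unit clause (NOT b) forces b = false.
Unit clause (NOT a) forces a = false.
Every clause now holds.
A satisfying assignment: a: false; b: false; c: true.

Yes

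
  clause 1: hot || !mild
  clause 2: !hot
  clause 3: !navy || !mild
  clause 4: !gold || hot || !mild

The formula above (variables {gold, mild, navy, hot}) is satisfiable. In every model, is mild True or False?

Suppose mild = true.
Unit clause (hot) forces hot = true.
That conflicts with the unit clause (!hot).
So every satisfying assignment has mild = False.

False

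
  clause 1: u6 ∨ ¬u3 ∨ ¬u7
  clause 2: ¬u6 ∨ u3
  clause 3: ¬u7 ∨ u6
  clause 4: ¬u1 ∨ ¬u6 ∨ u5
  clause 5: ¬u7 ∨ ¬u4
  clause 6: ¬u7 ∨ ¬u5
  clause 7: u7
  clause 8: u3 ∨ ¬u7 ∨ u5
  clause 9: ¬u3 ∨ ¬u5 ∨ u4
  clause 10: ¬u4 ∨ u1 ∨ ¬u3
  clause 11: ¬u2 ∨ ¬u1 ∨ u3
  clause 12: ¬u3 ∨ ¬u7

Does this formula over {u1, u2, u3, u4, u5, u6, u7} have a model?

No

From the singleton clause (u7), u7 = True.
From the singleton clause (u6), u6 = True.
From the singleton clause (u3), u3 = True.
But (¬u3) is also a unit clause — contradiction.
No assignment satisfies every clause.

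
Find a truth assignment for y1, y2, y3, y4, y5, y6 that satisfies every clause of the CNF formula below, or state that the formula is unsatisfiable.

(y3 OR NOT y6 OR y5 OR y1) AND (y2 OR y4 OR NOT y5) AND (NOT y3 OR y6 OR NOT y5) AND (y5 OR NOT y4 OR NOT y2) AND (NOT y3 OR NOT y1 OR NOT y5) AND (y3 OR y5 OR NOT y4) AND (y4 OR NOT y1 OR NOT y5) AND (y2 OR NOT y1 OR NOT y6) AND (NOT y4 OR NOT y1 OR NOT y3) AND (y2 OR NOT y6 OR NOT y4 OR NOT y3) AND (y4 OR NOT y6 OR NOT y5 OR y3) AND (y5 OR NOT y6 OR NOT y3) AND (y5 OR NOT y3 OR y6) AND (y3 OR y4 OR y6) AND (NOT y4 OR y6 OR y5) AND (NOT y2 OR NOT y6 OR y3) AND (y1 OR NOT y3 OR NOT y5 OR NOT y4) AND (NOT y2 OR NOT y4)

Case y2 = false:
Case y4 = true:
Case y3 = false:
Unit clause (y5) forces y5 = true.
Case y1 = true:
Unit clause (NOT y6) forces y6 = false.
All clauses are satisfied.

y1=true, y2=false, y3=false, y4=true, y5=true, y6=false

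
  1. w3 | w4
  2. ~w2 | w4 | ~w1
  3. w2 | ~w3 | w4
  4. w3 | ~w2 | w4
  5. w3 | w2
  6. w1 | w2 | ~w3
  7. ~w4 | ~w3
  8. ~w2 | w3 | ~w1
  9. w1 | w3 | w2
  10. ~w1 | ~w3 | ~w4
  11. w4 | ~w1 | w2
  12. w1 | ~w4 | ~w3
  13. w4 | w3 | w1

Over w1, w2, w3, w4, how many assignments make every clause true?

2

There are 2^4 = 16 truth assignments over (w1, w2, w3, w4).
Check each against the 13 clauses (columns in the order w1, w2, w3, w4):
  F F F F  ✗ fails (w3 | w4)
  F F F T  ✗ fails (w3 | w2)
  F F T F  ✗ fails (w2 | ~w3 | w4)
  F F T T  ✗ fails (w1 | w2 | ~w3)
  F T F F  ✗ fails (w3 | w4)
  F T F T  ✓ satisfies all
  F T T F  ✓ satisfies all
  F T T T  ✗ fails (~w4 | ~w3)
  T F F F  ✗ fails (w3 | w4)
  T F F T  ✗ fails (w3 | w2)
  T F T F  ✗ fails (w2 | ~w3 | w4)
  T F T T  ✗ fails (~w4 | ~w3)
  T T F F  ✗ fails (w3 | w4)
  T T F T  ✗ fails (~w2 | w3 | ~w1)
  T T T F  ✗ fails (~w2 | w4 | ~w1)
  T T T T  ✗ fails (~w4 | ~w3)
2 of the 16 rows are models.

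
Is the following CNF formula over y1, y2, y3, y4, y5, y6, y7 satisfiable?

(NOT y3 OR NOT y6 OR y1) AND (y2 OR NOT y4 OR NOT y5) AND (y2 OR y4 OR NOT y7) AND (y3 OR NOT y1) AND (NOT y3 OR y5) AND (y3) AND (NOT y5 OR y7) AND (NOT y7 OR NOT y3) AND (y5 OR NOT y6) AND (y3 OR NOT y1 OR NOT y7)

No

The clause (y3) is unit, so y3 = true.
The clause (y5) is unit, so y5 = true.
The clause (y7) is unit, so y7 = true.
That conflicts with the unit clause (NOT y7).
No assignment satisfies every clause.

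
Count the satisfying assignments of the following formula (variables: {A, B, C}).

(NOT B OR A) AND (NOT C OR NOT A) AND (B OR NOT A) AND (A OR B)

There are 2^3 = 8 truth assignments over (A, B, C).
Split on C. With C = true, the clauses containing C are satisfied and NOT C drops from the rest; 0 of the 2^2 = 4 assignments to the other variables satisfy what remains.
With C = false, by the same count on the reduced clause set, 1 assignment works.
(One model: A=T, B=T, C=F.)
Total: 0 + 1 = 1.

1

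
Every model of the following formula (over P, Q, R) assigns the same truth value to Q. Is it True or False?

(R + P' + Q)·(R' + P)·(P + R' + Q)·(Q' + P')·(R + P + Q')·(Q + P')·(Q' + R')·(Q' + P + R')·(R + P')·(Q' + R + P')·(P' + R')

Suppose Q = 1.
(P') alone gives P = 0.
(R') alone gives R = 0.
But (R) is also a unit clause — contradiction.
So every satisfying assignment has Q = False.

False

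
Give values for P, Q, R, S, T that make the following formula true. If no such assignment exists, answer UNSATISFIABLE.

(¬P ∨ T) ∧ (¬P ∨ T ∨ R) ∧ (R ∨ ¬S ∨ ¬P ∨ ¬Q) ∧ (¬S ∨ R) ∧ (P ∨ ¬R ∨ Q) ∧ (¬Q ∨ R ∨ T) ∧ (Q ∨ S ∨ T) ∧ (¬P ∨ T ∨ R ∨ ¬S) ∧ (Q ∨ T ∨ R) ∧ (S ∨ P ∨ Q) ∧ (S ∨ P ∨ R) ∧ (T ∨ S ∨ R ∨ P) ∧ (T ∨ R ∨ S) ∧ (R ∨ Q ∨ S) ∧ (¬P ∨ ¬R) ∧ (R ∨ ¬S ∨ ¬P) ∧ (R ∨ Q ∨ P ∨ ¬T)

P=False; Q=True; R=True; S=True; T=False

Branch on P: set P = False.
Branch on S: set S = True.
(R) alone gives R = True.
(Q) alone gives Q = True.
Every clause is now satisfied; T is unconstrained.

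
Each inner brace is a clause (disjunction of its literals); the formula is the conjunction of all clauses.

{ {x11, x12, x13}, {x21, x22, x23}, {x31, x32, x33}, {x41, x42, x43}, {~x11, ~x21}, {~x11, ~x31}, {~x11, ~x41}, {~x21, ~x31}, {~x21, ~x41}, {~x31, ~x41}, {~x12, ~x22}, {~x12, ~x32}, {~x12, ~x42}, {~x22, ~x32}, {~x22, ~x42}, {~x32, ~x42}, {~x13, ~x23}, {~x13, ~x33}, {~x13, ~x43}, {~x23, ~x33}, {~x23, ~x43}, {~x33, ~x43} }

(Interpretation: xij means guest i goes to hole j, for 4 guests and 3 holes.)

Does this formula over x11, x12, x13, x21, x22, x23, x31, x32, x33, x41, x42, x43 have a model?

Suppose x11 = 0.
Suppose x12 = 1.
(~x22) alone gives x22 = 0.
(~x32) alone gives x32 = 0.
(~x42) alone gives x42 = 0.
Suppose x21 = 1.
(~x31) alone gives x31 = 0.
(x33) alone gives x33 = 1.
(~x41) alone gives x41 = 0.
(x43) alone gives x43 = 1.
But (~x43) is also a unit clause — contradiction.
That branch fails; take x21 = 0 instead.
(x23) alone gives x23 = 1.
(~x13) alone gives x13 = 0.
(~x33) alone gives x33 = 0.
(x31) alone gives x31 = 1.
(~x41) alone gives x41 = 0.
(x43) alone gives x43 = 1.
But (~x43) is also a unit clause — contradiction.
Neither x21 = 1 nor x21 = 0 works.
That branch fails; take x12 = 0 instead.
(x13) alone gives x13 = 1.
(~x23) alone gives x23 = 0.
(~x33) alone gives x33 = 0.
(~x43) alone gives x43 = 0.
Suppose x21 = 1.
(~x31) alone gives x31 = 0.
(x32) alone gives x32 = 1.
(~x41) alone gives x41 = 0.
(x42) alone gives x42 = 1.
But (~x42) is also a unit clause — contradiction.
That branch fails; take x21 = 0 instead.
(x22) alone gives x22 = 1.
(~x32) alone gives x32 = 0.
(x31) alone gives x31 = 1.
(~x41) alone gives x41 = 0.
(x42) alone gives x42 = 1.
But (~x42) is also a unit clause — contradiction.
Neither x21 = 1 nor x21 = 0 works.
Neither x12 = 1 nor x12 = 0 works.
That branch fails; take x11 = 1 instead.
(~x21) alone gives x21 = 0.
(~x31) alone gives x31 = 0.
(~x41) alone gives x41 = 0.
Suppose x22 = 1.
(~x12) alone gives x12 = 0.
(~x32) alone gives x32 = 0.
(x33) alone gives x33 = 1.
(~x42) alone gives x42 = 0.
(x43) alone gives x43 = 1.
But (~x43) is also a unit clause — contradiction.
That branch fails; take x22 = 0 instead.
(x23) alone gives x23 = 1.
(~x13) alone gives x13 = 0.
(~x33) alone gives x33 = 0.
(x32) alone gives x32 = 1.
(~x12) alone gives x12 = 0.
(~x42) alone gives x42 = 0.
(x43) alone gives x43 = 1.
But (~x43) is also a unit clause — contradiction.
Neither x22 = 1 nor x22 = 0 works.
Neither x11 = 1 nor x11 = 0 works.
No assignment satisfies every clause.

No, unsatisfiable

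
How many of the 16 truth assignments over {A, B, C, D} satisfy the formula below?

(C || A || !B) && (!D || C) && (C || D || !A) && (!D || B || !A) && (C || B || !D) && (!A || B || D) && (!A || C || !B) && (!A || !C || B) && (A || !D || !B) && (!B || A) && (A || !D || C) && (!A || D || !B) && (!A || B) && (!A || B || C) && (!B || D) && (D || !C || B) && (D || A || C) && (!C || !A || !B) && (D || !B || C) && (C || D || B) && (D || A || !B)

There are 2^4 = 16 truth assignments over (A, B, C, D).
Check each against the 21 clauses (columns in the order A, B, C, D):
  F F F F  ✗ fails (D || A || C)
  F F F T  ✗ fails (!D || C)
  F F T F  ✗ fails (D || !C || B)
  F F T T  ✓ satisfies all
  F T F F  ✗ fails (C || A || !B)
  F T F T  ✗ fails (C || A || !B)
  F T T F  ✗ fails (!B || A)
  F T T T  ✗ fails (A || !D || !B)
  T F F F  ✗ fails (C || D || !A)
  T F F T  ✗ fails (!D || C)
  T F T F  ✗ fails (!A || B || D)
  T F T T  ✗ fails (!D || B || !A)
  T T F F  ✗ fails (C || D || !A)
  T T F T  ✗ fails (!D || C)
  T T T F  ✗ fails (!A || D || !B)
  T T T T  ✗ fails (!C || !A || !B)
1 of the 16 rows is a model.

1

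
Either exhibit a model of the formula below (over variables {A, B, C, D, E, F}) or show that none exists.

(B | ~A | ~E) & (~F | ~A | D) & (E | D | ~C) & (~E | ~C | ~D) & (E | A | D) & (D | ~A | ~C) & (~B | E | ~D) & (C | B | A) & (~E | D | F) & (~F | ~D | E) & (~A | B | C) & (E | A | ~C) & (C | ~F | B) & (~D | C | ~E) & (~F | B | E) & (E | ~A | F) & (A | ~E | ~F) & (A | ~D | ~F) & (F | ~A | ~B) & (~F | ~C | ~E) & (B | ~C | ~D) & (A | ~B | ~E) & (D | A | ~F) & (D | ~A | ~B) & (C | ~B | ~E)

UNSATISFIABLE

Try B = 1.
Try E = 1.
Unit clause (A) forces A = 1.
Unit clause (F) forces F = 1.
Unit clause (D) forces D = 1.
Unit clause (~C) forces C = 0.
But (C) is also a unit clause — contradiction.
So E must be the other value — set E = 0.
Unit clause (~D) forces D = 0.
Unit clause (~C) forces C = 0.
Unit clause (A) forces A = 1.
But (~A) is also a unit clause — contradiction.
Neither E = 1 nor E = 0 works.
So B must be the other value — set B = 0.
Try A = 0.
Unit clause (C) forces C = 1.
Unit clause (E) forces E = 1.
Unit clause (~D) forces D = 0.
Unit clause (F) forces F = 1.
But (~F) is also a unit clause — contradiction.
So A must be the other value — set A = 1.
Unit clause (~E) forces E = 0.
Unit clause (C) forces C = 1.
Unit clause (D) forces D = 1.
But (~D) is also a unit clause — contradiction.
Neither A = 1 nor A = 0 works.
Neither B = 1 nor B = 0 works.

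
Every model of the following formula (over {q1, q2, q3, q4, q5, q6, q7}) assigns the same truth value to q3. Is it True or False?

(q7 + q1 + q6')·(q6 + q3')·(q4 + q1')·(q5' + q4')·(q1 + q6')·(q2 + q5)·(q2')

Suppose q3 = 1.
Unit clause (q6) forces q6 = 1.
Unit clause (q1) forces q1 = 1.
Unit clause (q4) forces q4 = 1.
Unit clause (q5') forces q5 = 0.
Unit clause (q2) forces q2 = 1.
Now (q2') is unsatisfied and unit — conflict.
So every satisfying assignment has q3 = False.

False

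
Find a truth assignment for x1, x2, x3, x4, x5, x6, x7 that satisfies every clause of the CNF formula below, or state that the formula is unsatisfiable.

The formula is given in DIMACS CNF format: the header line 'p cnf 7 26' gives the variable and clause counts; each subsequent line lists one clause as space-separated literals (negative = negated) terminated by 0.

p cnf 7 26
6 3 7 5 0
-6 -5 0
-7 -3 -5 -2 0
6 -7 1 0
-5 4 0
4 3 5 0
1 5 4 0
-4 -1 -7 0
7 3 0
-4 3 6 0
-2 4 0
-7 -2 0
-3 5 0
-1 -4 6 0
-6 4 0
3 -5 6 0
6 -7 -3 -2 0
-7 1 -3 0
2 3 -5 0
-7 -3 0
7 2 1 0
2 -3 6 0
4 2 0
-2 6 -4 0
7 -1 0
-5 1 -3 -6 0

Try x6 = True.
(¬x5) alone gives x5 = False.
(¬x3) alone gives x3 = False.
(x4) alone gives x4 = True.
(x7) alone gives x7 = True.
(¬x1) alone gives x1 = False.
(¬x2) alone gives x2 = False.
This assignment satisfies each clause.

x1=False; x2=False; x3=False; x4=True; x5=False; x6=True; x7=True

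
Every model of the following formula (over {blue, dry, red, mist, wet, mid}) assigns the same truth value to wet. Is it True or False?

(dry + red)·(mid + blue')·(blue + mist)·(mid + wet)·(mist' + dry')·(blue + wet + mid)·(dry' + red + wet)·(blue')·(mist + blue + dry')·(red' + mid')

True

Suppose wet = 0.
Unit clause (mid) forces mid = 1.
Unit clause (blue') forces blue = 0.
Unit clause (mist) forces mist = 1.
Unit clause (dry') forces dry = 0.
Unit clause (red) forces red = 1.
But (red') is also a unit clause — contradiction.
So every satisfying assignment has wet = True.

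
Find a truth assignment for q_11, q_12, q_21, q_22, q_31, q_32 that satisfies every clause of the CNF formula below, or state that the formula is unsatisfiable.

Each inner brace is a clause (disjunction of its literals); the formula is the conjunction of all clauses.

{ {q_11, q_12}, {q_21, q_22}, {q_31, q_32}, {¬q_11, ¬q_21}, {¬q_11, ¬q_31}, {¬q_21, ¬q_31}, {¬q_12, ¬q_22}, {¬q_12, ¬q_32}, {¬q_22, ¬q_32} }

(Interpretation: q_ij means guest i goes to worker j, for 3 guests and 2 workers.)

Try q_11 = True.
From the singleton clause (¬q_21), q_21 = False.
From the singleton clause (q_22), q_22 = True.
From the singleton clause (¬q_31), q_31 = False.
From the singleton clause (q_32), q_32 = True.
Now (¬q_32) is unsatisfied and unit — conflict.
Backtrack on q_11: now try q_11 = False.
From the singleton clause (q_12), q_12 = True.
From the singleton clause (¬q_22), q_22 = False.
From the singleton clause (q_21), q_21 = True.
From the singleton clause (¬q_31), q_31 = False.
From the singleton clause (q_32), q_32 = True.
Now (¬q_32) is unsatisfied and unit — conflict.
Either choice for q_11 ends in contradiction.

UNSATISFIABLE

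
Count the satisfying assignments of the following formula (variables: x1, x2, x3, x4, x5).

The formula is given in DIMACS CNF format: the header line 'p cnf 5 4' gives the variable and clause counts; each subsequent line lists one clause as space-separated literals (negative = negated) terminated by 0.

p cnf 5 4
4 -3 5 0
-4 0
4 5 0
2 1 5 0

8

There are 2^5 = 32 truth assignments over (x1, x2, x3, x4, x5).
Split on x3. With x3 = True, the clauses containing x3 are satisfied and ¬x3 drops from the rest; 4 of the 2^4 = 16 assignments to the other variables satisfy what remains.
With x3 = False, by the same count on the reduced clause set, 4 assignments work.
Total: 4 + 4 = 8.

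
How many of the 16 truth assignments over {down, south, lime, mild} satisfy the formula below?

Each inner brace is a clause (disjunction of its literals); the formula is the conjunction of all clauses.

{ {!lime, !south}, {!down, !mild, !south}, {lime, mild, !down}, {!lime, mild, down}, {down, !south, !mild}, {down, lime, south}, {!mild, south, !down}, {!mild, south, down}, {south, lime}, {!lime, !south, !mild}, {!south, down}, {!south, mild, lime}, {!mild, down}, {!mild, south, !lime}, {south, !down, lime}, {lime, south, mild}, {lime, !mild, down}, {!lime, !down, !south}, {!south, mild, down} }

There are 2^4 = 16 truth assignments over (down, south, lime, mild).
Check each against the 19 clauses (columns in the order down, south, lime, mild):
  F F F F  ✗ fails (down || lime || south)
  F F F T  ✗ fails (down || lime || south)
  F F T F  ✗ fails (!lime || mild || down)
  F F T T  ✗ fails (!mild || south || down)
  F T F F  ✗ fails (!south || down)
  F T F T  ✗ fails (down || !south || !mild)
  F T T F  ✗ fails (!lime || !south)
  F T T T  ✗ fails (!lime || !south)
  T F F F  ✗ fails (lime || mild || !down)
  T F F T  ✗ fails (!mild || south || !down)
  T F T F  ✓ satisfies all
  T F T T  ✗ fails (!mild || south || !down)
  T T F F  ✗ fails (lime || mild || !down)
  T T F T  ✗ fails (!down || !mild || !south)
  T T T F  ✗ fails (!lime || !south)
  T T T T  ✗ fails (!lime || !south)
1 of the 16 rows is a model.

1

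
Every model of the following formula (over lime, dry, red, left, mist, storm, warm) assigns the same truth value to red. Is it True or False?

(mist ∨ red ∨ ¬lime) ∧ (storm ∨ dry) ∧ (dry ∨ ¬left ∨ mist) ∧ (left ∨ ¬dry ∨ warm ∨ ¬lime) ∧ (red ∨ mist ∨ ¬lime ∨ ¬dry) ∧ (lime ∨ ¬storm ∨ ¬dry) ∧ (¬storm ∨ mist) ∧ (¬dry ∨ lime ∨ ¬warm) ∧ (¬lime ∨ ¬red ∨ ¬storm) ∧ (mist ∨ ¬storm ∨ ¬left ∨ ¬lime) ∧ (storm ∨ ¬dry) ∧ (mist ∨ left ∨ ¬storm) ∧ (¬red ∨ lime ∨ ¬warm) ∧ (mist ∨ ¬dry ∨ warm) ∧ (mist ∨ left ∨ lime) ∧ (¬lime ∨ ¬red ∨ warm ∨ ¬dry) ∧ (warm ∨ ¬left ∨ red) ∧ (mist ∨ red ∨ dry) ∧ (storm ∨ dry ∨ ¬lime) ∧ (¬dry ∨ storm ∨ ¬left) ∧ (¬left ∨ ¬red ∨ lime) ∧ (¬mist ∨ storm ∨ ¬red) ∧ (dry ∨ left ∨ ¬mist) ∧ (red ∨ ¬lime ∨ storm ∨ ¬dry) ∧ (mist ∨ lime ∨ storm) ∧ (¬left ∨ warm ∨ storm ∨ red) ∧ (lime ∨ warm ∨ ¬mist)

Suppose red = True.
Try storm = True.
From the singleton clause (mist), mist = True.
From the singleton clause (¬lime), lime = False.
From the singleton clause (¬dry), dry = False.
From the singleton clause (¬warm), warm = False.
That conflicts with the unit clause (warm).
Backtrack on storm: now try storm = False.
From the singleton clause (dry), dry = True.
That conflicts with the unit clause (¬dry).
Either choice for storm ends in contradiction.
So every satisfying assignment has red = False.

False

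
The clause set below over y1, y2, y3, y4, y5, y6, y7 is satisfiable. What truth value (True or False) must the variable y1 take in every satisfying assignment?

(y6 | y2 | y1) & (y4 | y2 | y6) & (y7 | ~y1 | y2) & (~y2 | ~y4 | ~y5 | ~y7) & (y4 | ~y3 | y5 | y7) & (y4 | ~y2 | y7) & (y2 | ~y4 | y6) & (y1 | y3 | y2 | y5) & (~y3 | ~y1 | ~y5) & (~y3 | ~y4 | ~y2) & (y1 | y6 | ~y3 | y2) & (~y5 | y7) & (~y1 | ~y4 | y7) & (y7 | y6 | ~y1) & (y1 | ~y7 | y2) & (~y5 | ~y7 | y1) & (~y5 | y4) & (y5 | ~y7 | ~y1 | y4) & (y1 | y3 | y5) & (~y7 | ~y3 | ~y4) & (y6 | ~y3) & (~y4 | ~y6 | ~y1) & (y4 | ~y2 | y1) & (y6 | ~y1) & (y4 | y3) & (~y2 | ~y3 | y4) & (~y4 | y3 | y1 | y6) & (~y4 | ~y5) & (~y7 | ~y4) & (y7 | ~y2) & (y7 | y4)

False

Suppose y1 = 1.
The clause (y6) is unit, so y6 = 1.
The clause (~y4) is unit, so y4 = 0.
The clause (~y5) is unit, so y5 = 0.
The clause (~y7) is unit, so y7 = 0.
But (y7) is also a unit clause — contradiction.
So every satisfying assignment has y1 = False.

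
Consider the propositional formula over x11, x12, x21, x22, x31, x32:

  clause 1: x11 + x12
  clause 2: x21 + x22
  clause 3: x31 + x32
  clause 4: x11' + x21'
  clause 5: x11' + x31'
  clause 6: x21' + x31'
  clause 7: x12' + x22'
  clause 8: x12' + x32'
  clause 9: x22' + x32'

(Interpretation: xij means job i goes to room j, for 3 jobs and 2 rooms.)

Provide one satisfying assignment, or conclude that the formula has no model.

Branch on x11: set x11 = 1.
From the singleton clause (x21'), x21 = 0.
From the singleton clause (x22), x22 = 1.
From the singleton clause (x31'), x31 = 0.
From the singleton clause (x32), x32 = 1.
That conflicts with the unit clause (x32').
Undo x11 and try x11 = 0.
From the singleton clause (x12), x12 = 1.
From the singleton clause (x22'), x22 = 0.
From the singleton clause (x21), x21 = 1.
From the singleton clause (x31'), x31 = 0.
From the singleton clause (x32), x32 = 1.
That conflicts with the unit clause (x32').
Both values of x11 lead to a conflict.

UNSATISFIABLE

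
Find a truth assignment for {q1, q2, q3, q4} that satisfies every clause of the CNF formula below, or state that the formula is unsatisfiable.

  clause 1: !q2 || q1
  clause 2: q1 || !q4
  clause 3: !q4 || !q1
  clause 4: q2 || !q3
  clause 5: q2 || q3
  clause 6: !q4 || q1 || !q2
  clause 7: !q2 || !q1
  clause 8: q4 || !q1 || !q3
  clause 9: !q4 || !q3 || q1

Try q2 = false.
(!q3) alone gives q3 = false.
That conflicts with the unit clause (q3).
So q2 must be the other value — set q2 = true.
(q1) alone gives q1 = true.
That conflicts with the unit clause (!q1).
Both values of q2 lead to a conflict.

UNSATISFIABLE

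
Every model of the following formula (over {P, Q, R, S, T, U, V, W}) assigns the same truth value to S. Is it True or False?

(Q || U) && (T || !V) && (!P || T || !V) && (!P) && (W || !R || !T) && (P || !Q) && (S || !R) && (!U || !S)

Suppose S = true.
(!P) alone gives P = false.
(!Q) alone gives Q = false.
(U) alone gives U = true.
That conflicts with the unit clause (!U).
So every satisfying assignment has S = False.

False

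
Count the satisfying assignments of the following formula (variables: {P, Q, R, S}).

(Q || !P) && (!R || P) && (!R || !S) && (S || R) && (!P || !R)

3

There are 2^4 = 16 truth assignments over (P, Q, R, S).
Check each against the 5 clauses (columns in the order P, Q, R, S):
  F F F F  ✗ fails (S || R)
  F F F T  ✓ satisfies all
  F F T F  ✗ fails (!R || P)
  F F T T  ✗ fails (!R || P)
  F T F F  ✗ fails (S || R)
  F T F T  ✓ satisfies all
  F T T F  ✗ fails (!R || P)
  F T T T  ✗ fails (!R || P)
  T F F F  ✗ fails (Q || !P)
  T F F T  ✗ fails (Q || !P)
  T F T F  ✗ fails (Q || !P)
  T F T T  ✗ fails (Q || !P)
  T T F F  ✗ fails (S || R)
  T T F T  ✓ satisfies all
  T T T F  ✗ fails (!P || !R)
  T T T T  ✗ fails (!R || !S)
3 of the 16 rows are models.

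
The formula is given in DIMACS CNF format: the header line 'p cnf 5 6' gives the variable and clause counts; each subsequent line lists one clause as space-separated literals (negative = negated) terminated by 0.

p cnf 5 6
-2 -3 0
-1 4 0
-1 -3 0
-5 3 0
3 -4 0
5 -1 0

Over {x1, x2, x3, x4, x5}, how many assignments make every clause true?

6

There are 2^5 = 32 truth assignments over (x1, x2, x3, x4, x5).
Split on x4. With x4 = True, the clauses containing x4 are satisfied and ¬x4 drops from the rest; 2 of the 2^4 = 16 assignments to the other variables satisfy what remains.
With x4 = False, by the same count on the reduced clause set, 4 assignments work.
(One model: x1=F, x2=F, x3=F, x4=F, x5=F.)
Total: 2 + 4 = 6.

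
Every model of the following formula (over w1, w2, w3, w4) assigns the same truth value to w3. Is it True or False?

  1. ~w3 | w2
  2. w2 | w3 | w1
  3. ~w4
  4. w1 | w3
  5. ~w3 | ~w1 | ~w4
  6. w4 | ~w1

Suppose w3 = 0.
Unit clause (~w4) forces w4 = 0.
Unit clause (w1) forces w1 = 1.
Now (~w1) is unsatisfied and unit — conflict.
So every satisfying assignment has w3 = True.

True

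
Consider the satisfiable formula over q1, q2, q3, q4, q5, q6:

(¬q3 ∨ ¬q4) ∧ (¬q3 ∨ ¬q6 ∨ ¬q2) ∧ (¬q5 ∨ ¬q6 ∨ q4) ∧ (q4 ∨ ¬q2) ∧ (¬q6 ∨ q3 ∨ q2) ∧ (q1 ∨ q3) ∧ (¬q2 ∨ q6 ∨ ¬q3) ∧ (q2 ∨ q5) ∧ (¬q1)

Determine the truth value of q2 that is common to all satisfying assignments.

False

Suppose q2 = True.
Unit clause (q4) forces q4 = True.
Unit clause (¬q3) forces q3 = False.
Unit clause (q1) forces q1 = True.
That conflicts with the unit clause (¬q1).
So every satisfying assignment has q2 = False.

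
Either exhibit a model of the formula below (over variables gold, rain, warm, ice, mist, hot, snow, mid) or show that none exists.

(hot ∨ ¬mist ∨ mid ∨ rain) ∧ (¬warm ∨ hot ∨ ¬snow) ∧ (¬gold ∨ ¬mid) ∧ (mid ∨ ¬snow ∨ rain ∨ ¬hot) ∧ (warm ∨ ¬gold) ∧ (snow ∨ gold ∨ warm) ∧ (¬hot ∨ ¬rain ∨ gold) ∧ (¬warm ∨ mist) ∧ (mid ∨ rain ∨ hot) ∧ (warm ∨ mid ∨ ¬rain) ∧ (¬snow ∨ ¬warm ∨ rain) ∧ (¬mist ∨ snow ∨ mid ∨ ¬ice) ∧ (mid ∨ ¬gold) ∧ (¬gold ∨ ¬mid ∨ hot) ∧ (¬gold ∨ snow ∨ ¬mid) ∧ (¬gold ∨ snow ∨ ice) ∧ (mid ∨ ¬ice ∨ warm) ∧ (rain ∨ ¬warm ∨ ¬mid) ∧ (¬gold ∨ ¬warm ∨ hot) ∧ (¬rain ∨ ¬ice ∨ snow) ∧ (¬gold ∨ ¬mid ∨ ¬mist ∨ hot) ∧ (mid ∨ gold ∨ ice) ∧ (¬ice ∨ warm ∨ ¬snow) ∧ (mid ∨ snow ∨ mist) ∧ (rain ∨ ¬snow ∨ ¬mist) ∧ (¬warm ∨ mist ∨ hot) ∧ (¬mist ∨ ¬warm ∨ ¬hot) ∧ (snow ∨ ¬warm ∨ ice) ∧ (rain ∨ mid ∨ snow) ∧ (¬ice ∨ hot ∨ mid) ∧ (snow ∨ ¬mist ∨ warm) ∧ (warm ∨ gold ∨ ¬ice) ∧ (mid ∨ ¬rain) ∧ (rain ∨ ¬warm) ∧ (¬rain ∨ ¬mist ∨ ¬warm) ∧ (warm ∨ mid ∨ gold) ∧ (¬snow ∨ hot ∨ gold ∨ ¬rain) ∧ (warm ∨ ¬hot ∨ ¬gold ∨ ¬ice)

Try gold = False.
Try snow = True.
Try warm = False.
From the singleton clause (¬ice), ice = False.
From the singleton clause (mid), mid = True.
Try hot = False.
From the singleton clause (¬rain), rain = False.
From the singleton clause (¬mist), mist = False.
Every clause now holds.

gold ↦ False, rain ↦ False, warm ↦ False, ice ↦ False, mist ↦ False, hot ↦ False, snow ↦ True, mid ↦ True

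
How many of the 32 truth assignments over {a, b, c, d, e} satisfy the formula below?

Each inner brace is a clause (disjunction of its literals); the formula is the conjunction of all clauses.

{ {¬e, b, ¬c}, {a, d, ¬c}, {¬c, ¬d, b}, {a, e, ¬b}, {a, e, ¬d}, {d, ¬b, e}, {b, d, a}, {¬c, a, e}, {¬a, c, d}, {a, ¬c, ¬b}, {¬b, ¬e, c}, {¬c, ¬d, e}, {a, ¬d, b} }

There are 2^5 = 32 truth assignments over (a, b, c, d, e).
Split on d. With d = True, the clauses containing d are satisfied and ¬d drops from the rest; 4 of the 2^4 = 16 assignments to the other variables satisfy what remains.
With d = False, by the same count on the reduced clause set, 2 assignments work.
(One model: a=T, b=F, c=F, d=T, e=F.)
Total: 4 + 2 = 6.

6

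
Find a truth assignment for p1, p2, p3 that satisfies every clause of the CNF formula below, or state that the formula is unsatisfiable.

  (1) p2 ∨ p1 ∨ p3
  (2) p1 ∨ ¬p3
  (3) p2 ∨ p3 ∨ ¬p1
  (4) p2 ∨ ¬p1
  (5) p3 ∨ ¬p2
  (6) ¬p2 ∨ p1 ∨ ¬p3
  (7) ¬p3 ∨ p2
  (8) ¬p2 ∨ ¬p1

Try p1 = True.
The clause (p2) is unit, so p2 = True.
That conflicts with the unit clause (¬p2).
So p1 must be the other value — set p1 = False.
The clause (¬p3) is unit, so p3 = False.
The clause (p2) is unit, so p2 = True.
That conflicts with the unit clause (¬p2).
Neither p1 = True nor p1 = False works.

UNSATISFIABLE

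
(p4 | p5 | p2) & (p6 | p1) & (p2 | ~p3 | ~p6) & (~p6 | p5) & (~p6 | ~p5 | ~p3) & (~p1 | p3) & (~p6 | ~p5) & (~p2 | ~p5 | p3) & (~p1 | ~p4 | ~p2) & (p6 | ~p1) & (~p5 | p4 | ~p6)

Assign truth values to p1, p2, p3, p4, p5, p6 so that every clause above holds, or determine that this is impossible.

Branch on p6: set p6 = 1.
Unit clause (p5) forces p5 = 1.
Now (~p5) is unsatisfied and unit — conflict.
So p6 must be the other value — set p6 = 0.
Unit clause (p1) forces p1 = 1.
Now (~p1) is unsatisfied and unit — conflict.
Either choice for p6 ends in contradiction.

UNSATISFIABLE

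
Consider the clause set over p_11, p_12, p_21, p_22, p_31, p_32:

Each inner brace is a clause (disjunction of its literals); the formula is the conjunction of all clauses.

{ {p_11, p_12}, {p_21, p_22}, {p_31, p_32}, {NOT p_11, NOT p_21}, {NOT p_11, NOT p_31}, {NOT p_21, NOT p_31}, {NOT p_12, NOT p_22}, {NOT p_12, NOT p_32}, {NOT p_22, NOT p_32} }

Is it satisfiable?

Case p_11 = true:
From the singleton clause (NOT p_21), p_21 = false.
From the singleton clause (p_22), p_22 = true.
From the singleton clause (NOT p_31), p_31 = false.
From the singleton clause (p_32), p_32 = true.
Now (NOT p_32) is unsatisfied and unit — conflict.
Backtrack on p_11: now try p_11 = false.
From the singleton clause (p_12), p_12 = true.
From the singleton clause (NOT p_22), p_22 = false.
From the singleton clause (p_21), p_21 = true.
From the singleton clause (NOT p_31), p_31 = false.
From the singleton clause (p_32), p_32 = true.
Now (NOT p_32) is unsatisfied and unit — conflict.
Either choice for p_11 ends in contradiction.
No assignment satisfies every clause.

No, unsatisfiable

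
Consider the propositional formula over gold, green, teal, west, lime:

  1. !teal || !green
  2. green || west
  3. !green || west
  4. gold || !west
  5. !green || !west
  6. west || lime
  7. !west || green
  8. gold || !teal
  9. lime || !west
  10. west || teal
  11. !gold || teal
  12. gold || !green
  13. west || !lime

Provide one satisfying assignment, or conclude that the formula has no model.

Try teal = false.
From the singleton clause (west), west = true.
From the singleton clause (gold), gold = true.
Now (!gold) is unsatisfied and unit — conflict.
Undo teal and try teal = true.
From the singleton clause (!green), green = false.
From the singleton clause (west), west = true.
Now (!west) is unsatisfied and unit — conflict.
Both values of teal lead to a conflict.

UNSATISFIABLE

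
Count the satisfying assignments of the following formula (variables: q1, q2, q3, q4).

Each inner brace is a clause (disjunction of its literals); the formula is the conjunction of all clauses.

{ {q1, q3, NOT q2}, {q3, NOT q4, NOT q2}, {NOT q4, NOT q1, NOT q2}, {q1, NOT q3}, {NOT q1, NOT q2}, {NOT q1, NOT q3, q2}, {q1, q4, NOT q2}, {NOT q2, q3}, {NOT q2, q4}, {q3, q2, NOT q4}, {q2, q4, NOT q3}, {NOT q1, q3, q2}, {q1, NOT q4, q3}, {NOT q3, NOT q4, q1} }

There are 2^4 = 16 truth assignments over (q1, q2, q3, q4).
Check each against the 14 clauses (columns in the order q1, q2, q3, q4):
  F F F F  ✓ satisfies all
  F F F T  ✗ fails (q3 OR q2 OR NOT q4)
  F F T F  ✗ fails (q1 OR NOT q3)
  F F T T  ✗ fails (q1 OR NOT q3)
  F T F F  ✗ fails (q1 OR q3 OR NOT q2)
  F T F T  ✗ fails (q1 OR q3 OR NOT q2)
  F T T F  ✗ fails (q1 OR NOT q3)
  F T T T  ✗ fails (q1 OR NOT q3)
  T F F F  ✗ fails (NOT q1 OR q3 OR q2)
  T F F T  ✗ fails (q3 OR q2 OR NOT q4)
  T F T F  ✗ fails (NOT q1 OR NOT q3 OR q2)
  T F T T  ✗ fails (NOT q1 OR NOT q3 OR q2)
  T T F F  ✗ fails (NOT q1 OR NOT q2)
  T T F T  ✗ fails (q3 OR NOT q4 OR NOT q2)
  T T T F  ✗ fails (NOT q1 OR NOT q2)
  T T T T  ✗ fails (NOT q4 OR NOT q1 OR NOT q2)
1 of the 16 rows is a model.

1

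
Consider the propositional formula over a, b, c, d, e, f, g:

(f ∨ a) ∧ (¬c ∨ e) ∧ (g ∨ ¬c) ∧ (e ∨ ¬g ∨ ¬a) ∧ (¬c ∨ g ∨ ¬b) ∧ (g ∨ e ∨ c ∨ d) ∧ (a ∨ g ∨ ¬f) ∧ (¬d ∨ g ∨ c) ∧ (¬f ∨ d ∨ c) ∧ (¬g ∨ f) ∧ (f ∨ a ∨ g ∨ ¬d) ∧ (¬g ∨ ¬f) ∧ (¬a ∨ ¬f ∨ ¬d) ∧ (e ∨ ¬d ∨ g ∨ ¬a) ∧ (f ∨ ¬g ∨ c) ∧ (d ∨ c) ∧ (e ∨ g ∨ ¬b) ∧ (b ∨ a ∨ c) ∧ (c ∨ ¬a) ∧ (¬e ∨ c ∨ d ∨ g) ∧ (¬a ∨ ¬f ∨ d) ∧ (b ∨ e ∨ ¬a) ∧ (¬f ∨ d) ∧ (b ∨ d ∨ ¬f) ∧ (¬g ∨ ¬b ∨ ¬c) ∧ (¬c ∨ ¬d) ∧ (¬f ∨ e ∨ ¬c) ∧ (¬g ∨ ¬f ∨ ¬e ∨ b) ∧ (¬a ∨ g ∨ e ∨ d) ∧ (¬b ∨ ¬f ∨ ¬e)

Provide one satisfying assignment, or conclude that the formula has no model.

UNSATISFIABLE

Try f = True.
The clause (¬g) is unit, so g = False.
The clause (¬c) is unit, so c = False.
The clause (a) is unit, so a = True.
That conflicts with the unit clause (¬a).
That branch fails; take f = False instead.
The clause (a) is unit, so a = True.
The clause (¬g) is unit, so g = False.
The clause (¬c) is unit, so c = False.
That conflicts with the unit clause (c).
Both values of f lead to a conflict.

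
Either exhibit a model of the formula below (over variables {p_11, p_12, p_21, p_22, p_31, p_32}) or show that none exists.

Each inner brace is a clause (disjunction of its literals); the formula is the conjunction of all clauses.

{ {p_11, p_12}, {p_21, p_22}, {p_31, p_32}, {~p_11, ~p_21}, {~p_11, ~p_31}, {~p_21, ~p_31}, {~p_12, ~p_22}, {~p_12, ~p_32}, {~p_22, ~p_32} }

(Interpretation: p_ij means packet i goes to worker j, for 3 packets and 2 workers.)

Try p_11 = 1.
The clause (~p_21) is unit, so p_21 = 0.
The clause (p_22) is unit, so p_22 = 1.
The clause (~p_31) is unit, so p_31 = 0.
The clause (p_32) is unit, so p_32 = 1.
That conflicts with the unit clause (~p_32).
Backtrack on p_11: now try p_11 = 0.
The clause (p_12) is unit, so p_12 = 1.
The clause (~p_22) is unit, so p_22 = 0.
The clause (p_21) is unit, so p_21 = 1.
The clause (~p_31) is unit, so p_31 = 0.
The clause (p_32) is unit, so p_32 = 1.
That conflicts with the unit clause (~p_32).
Neither p_11 = 1 nor p_11 = 0 works.

UNSATISFIABLE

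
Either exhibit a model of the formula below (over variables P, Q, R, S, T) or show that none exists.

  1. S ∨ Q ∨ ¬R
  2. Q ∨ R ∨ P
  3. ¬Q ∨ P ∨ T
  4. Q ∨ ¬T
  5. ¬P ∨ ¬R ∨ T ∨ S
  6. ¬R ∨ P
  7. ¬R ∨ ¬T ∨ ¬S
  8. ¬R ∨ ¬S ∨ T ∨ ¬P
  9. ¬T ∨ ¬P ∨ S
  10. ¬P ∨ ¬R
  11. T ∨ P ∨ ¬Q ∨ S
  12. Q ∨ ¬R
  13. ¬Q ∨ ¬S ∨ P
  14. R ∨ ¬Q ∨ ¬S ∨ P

Try Q = False.
The clause (¬T) is unit, so T = False.
The clause (¬R) is unit, so R = False.
The clause (P) is unit, so P = True.
No clause remains; S is free.

P: True, Q: False, R: False, S: True, T: False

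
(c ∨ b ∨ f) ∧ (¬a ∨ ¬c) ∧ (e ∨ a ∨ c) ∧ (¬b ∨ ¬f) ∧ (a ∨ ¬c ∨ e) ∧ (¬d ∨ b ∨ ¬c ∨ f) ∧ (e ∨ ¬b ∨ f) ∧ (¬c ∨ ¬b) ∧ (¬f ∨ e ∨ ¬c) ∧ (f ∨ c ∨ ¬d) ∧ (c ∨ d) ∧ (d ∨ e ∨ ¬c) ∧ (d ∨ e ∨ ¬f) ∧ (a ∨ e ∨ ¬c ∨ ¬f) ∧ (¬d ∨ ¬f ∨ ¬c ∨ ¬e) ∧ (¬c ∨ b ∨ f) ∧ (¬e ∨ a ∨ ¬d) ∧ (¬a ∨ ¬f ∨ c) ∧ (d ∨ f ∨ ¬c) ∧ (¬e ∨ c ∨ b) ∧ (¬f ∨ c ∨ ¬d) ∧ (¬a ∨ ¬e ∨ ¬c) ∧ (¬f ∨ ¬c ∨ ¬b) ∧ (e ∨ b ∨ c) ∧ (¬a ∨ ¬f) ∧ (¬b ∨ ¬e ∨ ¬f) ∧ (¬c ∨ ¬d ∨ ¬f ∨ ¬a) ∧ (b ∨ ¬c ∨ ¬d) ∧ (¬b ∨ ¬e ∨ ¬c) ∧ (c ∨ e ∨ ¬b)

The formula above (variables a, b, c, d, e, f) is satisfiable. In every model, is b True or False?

Suppose b = True.
The clause (¬f) is unit, so f = False.
The clause (e) is unit, so e = True.
The clause (¬c) is unit, so c = False.
The clause (¬d) is unit, so d = False.
Now (d) is unsatisfied and unit — conflict.
So every satisfying assignment has b = False.

False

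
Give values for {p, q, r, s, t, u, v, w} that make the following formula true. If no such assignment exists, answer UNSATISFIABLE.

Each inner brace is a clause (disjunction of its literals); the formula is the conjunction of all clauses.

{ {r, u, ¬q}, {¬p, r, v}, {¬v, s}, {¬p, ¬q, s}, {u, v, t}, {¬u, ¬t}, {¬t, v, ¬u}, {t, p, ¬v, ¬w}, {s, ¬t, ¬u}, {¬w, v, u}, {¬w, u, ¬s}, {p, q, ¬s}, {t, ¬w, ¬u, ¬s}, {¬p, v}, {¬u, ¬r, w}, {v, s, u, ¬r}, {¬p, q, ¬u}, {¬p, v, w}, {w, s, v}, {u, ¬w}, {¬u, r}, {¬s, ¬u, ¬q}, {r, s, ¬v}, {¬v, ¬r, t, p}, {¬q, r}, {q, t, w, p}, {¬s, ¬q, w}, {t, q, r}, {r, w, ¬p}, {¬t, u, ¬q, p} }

p: False; q: True; r: True; s: False; t: False; u: True; v: False; w: True

Suppose v = False.
Unit clause (¬p) forces p = False.
Suppose u = True.
Unit clause (¬t) forces t = False.
Unit clause (r) forces r = True.
Unit clause (w) forces w = True.
Unit clause (¬s) forces s = False.
Every clause is now satisfied; q is unconstrained.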